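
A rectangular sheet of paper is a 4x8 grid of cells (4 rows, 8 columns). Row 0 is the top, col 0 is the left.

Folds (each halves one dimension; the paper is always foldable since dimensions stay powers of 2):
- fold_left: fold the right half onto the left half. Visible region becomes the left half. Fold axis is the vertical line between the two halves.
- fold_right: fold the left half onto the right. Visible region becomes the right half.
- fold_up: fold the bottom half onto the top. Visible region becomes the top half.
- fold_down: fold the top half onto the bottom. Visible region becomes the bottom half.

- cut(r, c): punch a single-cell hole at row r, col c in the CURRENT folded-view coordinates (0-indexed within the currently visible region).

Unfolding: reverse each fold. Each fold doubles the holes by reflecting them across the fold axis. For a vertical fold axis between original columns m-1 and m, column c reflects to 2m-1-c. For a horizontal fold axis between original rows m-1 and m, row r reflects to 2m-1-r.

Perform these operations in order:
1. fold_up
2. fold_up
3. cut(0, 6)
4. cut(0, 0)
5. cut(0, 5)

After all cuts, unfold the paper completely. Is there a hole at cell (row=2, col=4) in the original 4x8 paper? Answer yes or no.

Op 1 fold_up: fold axis h@2; visible region now rows[0,2) x cols[0,8) = 2x8
Op 2 fold_up: fold axis h@1; visible region now rows[0,1) x cols[0,8) = 1x8
Op 3 cut(0, 6): punch at orig (0,6); cuts so far [(0, 6)]; region rows[0,1) x cols[0,8) = 1x8
Op 4 cut(0, 0): punch at orig (0,0); cuts so far [(0, 0), (0, 6)]; region rows[0,1) x cols[0,8) = 1x8
Op 5 cut(0, 5): punch at orig (0,5); cuts so far [(0, 0), (0, 5), (0, 6)]; region rows[0,1) x cols[0,8) = 1x8
Unfold 1 (reflect across h@1): 6 holes -> [(0, 0), (0, 5), (0, 6), (1, 0), (1, 5), (1, 6)]
Unfold 2 (reflect across h@2): 12 holes -> [(0, 0), (0, 5), (0, 6), (1, 0), (1, 5), (1, 6), (2, 0), (2, 5), (2, 6), (3, 0), (3, 5), (3, 6)]
Holes: [(0, 0), (0, 5), (0, 6), (1, 0), (1, 5), (1, 6), (2, 0), (2, 5), (2, 6), (3, 0), (3, 5), (3, 6)]

Answer: no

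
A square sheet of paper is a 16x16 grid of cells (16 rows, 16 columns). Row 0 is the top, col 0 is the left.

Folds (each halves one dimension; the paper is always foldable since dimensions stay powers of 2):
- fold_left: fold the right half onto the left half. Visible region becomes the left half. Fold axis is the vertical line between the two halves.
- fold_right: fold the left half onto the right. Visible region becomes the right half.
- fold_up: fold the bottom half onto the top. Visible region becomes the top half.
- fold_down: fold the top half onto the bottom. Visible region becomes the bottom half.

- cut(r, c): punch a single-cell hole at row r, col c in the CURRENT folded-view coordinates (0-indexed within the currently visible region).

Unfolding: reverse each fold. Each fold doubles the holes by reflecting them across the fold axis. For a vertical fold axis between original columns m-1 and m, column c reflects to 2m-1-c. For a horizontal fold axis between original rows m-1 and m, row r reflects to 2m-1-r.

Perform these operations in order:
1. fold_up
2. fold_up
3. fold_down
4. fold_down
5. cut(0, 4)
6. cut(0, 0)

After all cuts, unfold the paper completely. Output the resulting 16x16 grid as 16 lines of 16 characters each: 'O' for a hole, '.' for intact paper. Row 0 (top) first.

Answer: O...O...........
O...O...........
O...O...........
O...O...........
O...O...........
O...O...........
O...O...........
O...O...........
O...O...........
O...O...........
O...O...........
O...O...........
O...O...........
O...O...........
O...O...........
O...O...........

Derivation:
Op 1 fold_up: fold axis h@8; visible region now rows[0,8) x cols[0,16) = 8x16
Op 2 fold_up: fold axis h@4; visible region now rows[0,4) x cols[0,16) = 4x16
Op 3 fold_down: fold axis h@2; visible region now rows[2,4) x cols[0,16) = 2x16
Op 4 fold_down: fold axis h@3; visible region now rows[3,4) x cols[0,16) = 1x16
Op 5 cut(0, 4): punch at orig (3,4); cuts so far [(3, 4)]; region rows[3,4) x cols[0,16) = 1x16
Op 6 cut(0, 0): punch at orig (3,0); cuts so far [(3, 0), (3, 4)]; region rows[3,4) x cols[0,16) = 1x16
Unfold 1 (reflect across h@3): 4 holes -> [(2, 0), (2, 4), (3, 0), (3, 4)]
Unfold 2 (reflect across h@2): 8 holes -> [(0, 0), (0, 4), (1, 0), (1, 4), (2, 0), (2, 4), (3, 0), (3, 4)]
Unfold 3 (reflect across h@4): 16 holes -> [(0, 0), (0, 4), (1, 0), (1, 4), (2, 0), (2, 4), (3, 0), (3, 4), (4, 0), (4, 4), (5, 0), (5, 4), (6, 0), (6, 4), (7, 0), (7, 4)]
Unfold 4 (reflect across h@8): 32 holes -> [(0, 0), (0, 4), (1, 0), (1, 4), (2, 0), (2, 4), (3, 0), (3, 4), (4, 0), (4, 4), (5, 0), (5, 4), (6, 0), (6, 4), (7, 0), (7, 4), (8, 0), (8, 4), (9, 0), (9, 4), (10, 0), (10, 4), (11, 0), (11, 4), (12, 0), (12, 4), (13, 0), (13, 4), (14, 0), (14, 4), (15, 0), (15, 4)]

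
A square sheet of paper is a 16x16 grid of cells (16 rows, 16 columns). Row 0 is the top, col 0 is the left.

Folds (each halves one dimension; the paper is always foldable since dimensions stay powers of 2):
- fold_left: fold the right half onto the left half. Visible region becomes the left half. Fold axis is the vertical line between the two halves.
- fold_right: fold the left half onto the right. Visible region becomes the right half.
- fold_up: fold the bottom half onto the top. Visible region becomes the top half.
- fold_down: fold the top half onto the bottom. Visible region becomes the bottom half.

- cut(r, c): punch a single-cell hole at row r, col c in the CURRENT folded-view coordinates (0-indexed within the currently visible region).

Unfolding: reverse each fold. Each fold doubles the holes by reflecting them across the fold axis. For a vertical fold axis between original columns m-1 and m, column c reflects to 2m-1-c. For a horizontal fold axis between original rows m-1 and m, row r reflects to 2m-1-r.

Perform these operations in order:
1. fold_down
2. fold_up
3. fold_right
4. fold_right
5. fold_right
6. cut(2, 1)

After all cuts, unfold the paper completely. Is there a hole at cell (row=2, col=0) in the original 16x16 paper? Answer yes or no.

Answer: yes

Derivation:
Op 1 fold_down: fold axis h@8; visible region now rows[8,16) x cols[0,16) = 8x16
Op 2 fold_up: fold axis h@12; visible region now rows[8,12) x cols[0,16) = 4x16
Op 3 fold_right: fold axis v@8; visible region now rows[8,12) x cols[8,16) = 4x8
Op 4 fold_right: fold axis v@12; visible region now rows[8,12) x cols[12,16) = 4x4
Op 5 fold_right: fold axis v@14; visible region now rows[8,12) x cols[14,16) = 4x2
Op 6 cut(2, 1): punch at orig (10,15); cuts so far [(10, 15)]; region rows[8,12) x cols[14,16) = 4x2
Unfold 1 (reflect across v@14): 2 holes -> [(10, 12), (10, 15)]
Unfold 2 (reflect across v@12): 4 holes -> [(10, 8), (10, 11), (10, 12), (10, 15)]
Unfold 3 (reflect across v@8): 8 holes -> [(10, 0), (10, 3), (10, 4), (10, 7), (10, 8), (10, 11), (10, 12), (10, 15)]
Unfold 4 (reflect across h@12): 16 holes -> [(10, 0), (10, 3), (10, 4), (10, 7), (10, 8), (10, 11), (10, 12), (10, 15), (13, 0), (13, 3), (13, 4), (13, 7), (13, 8), (13, 11), (13, 12), (13, 15)]
Unfold 5 (reflect across h@8): 32 holes -> [(2, 0), (2, 3), (2, 4), (2, 7), (2, 8), (2, 11), (2, 12), (2, 15), (5, 0), (5, 3), (5, 4), (5, 7), (5, 8), (5, 11), (5, 12), (5, 15), (10, 0), (10, 3), (10, 4), (10, 7), (10, 8), (10, 11), (10, 12), (10, 15), (13, 0), (13, 3), (13, 4), (13, 7), (13, 8), (13, 11), (13, 12), (13, 15)]
Holes: [(2, 0), (2, 3), (2, 4), (2, 7), (2, 8), (2, 11), (2, 12), (2, 15), (5, 0), (5, 3), (5, 4), (5, 7), (5, 8), (5, 11), (5, 12), (5, 15), (10, 0), (10, 3), (10, 4), (10, 7), (10, 8), (10, 11), (10, 12), (10, 15), (13, 0), (13, 3), (13, 4), (13, 7), (13, 8), (13, 11), (13, 12), (13, 15)]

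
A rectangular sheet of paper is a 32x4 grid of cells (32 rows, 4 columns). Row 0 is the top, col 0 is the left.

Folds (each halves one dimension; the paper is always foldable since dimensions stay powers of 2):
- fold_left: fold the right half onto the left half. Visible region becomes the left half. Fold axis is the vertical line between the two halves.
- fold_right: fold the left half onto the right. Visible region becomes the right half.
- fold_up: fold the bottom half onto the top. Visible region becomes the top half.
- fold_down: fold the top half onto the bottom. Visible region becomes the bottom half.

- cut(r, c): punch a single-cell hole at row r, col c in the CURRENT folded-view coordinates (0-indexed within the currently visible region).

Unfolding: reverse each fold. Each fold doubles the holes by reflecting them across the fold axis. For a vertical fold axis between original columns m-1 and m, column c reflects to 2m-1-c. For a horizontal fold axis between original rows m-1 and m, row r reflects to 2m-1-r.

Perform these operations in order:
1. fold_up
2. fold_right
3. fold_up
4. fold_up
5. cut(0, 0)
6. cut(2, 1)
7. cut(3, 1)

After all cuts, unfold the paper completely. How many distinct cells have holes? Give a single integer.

Op 1 fold_up: fold axis h@16; visible region now rows[0,16) x cols[0,4) = 16x4
Op 2 fold_right: fold axis v@2; visible region now rows[0,16) x cols[2,4) = 16x2
Op 3 fold_up: fold axis h@8; visible region now rows[0,8) x cols[2,4) = 8x2
Op 4 fold_up: fold axis h@4; visible region now rows[0,4) x cols[2,4) = 4x2
Op 5 cut(0, 0): punch at orig (0,2); cuts so far [(0, 2)]; region rows[0,4) x cols[2,4) = 4x2
Op 6 cut(2, 1): punch at orig (2,3); cuts so far [(0, 2), (2, 3)]; region rows[0,4) x cols[2,4) = 4x2
Op 7 cut(3, 1): punch at orig (3,3); cuts so far [(0, 2), (2, 3), (3, 3)]; region rows[0,4) x cols[2,4) = 4x2
Unfold 1 (reflect across h@4): 6 holes -> [(0, 2), (2, 3), (3, 3), (4, 3), (5, 3), (7, 2)]
Unfold 2 (reflect across h@8): 12 holes -> [(0, 2), (2, 3), (3, 3), (4, 3), (5, 3), (7, 2), (8, 2), (10, 3), (11, 3), (12, 3), (13, 3), (15, 2)]
Unfold 3 (reflect across v@2): 24 holes -> [(0, 1), (0, 2), (2, 0), (2, 3), (3, 0), (3, 3), (4, 0), (4, 3), (5, 0), (5, 3), (7, 1), (7, 2), (8, 1), (8, 2), (10, 0), (10, 3), (11, 0), (11, 3), (12, 0), (12, 3), (13, 0), (13, 3), (15, 1), (15, 2)]
Unfold 4 (reflect across h@16): 48 holes -> [(0, 1), (0, 2), (2, 0), (2, 3), (3, 0), (3, 3), (4, 0), (4, 3), (5, 0), (5, 3), (7, 1), (7, 2), (8, 1), (8, 2), (10, 0), (10, 3), (11, 0), (11, 3), (12, 0), (12, 3), (13, 0), (13, 3), (15, 1), (15, 2), (16, 1), (16, 2), (18, 0), (18, 3), (19, 0), (19, 3), (20, 0), (20, 3), (21, 0), (21, 3), (23, 1), (23, 2), (24, 1), (24, 2), (26, 0), (26, 3), (27, 0), (27, 3), (28, 0), (28, 3), (29, 0), (29, 3), (31, 1), (31, 2)]

Answer: 48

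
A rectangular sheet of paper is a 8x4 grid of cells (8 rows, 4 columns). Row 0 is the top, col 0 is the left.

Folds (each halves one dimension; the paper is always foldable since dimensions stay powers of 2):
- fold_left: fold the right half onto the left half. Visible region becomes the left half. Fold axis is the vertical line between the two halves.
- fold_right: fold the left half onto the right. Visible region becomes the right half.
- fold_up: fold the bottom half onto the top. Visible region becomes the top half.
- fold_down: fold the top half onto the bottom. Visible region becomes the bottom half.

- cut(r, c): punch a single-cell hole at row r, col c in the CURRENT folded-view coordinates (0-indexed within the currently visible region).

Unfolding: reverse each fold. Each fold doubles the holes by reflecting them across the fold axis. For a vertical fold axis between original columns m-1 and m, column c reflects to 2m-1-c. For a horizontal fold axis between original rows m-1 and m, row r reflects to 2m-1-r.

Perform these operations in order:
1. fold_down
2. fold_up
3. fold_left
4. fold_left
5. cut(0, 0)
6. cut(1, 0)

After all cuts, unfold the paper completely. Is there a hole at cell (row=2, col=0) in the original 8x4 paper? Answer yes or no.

Op 1 fold_down: fold axis h@4; visible region now rows[4,8) x cols[0,4) = 4x4
Op 2 fold_up: fold axis h@6; visible region now rows[4,6) x cols[0,4) = 2x4
Op 3 fold_left: fold axis v@2; visible region now rows[4,6) x cols[0,2) = 2x2
Op 4 fold_left: fold axis v@1; visible region now rows[4,6) x cols[0,1) = 2x1
Op 5 cut(0, 0): punch at orig (4,0); cuts so far [(4, 0)]; region rows[4,6) x cols[0,1) = 2x1
Op 6 cut(1, 0): punch at orig (5,0); cuts so far [(4, 0), (5, 0)]; region rows[4,6) x cols[0,1) = 2x1
Unfold 1 (reflect across v@1): 4 holes -> [(4, 0), (4, 1), (5, 0), (5, 1)]
Unfold 2 (reflect across v@2): 8 holes -> [(4, 0), (4, 1), (4, 2), (4, 3), (5, 0), (5, 1), (5, 2), (5, 3)]
Unfold 3 (reflect across h@6): 16 holes -> [(4, 0), (4, 1), (4, 2), (4, 3), (5, 0), (5, 1), (5, 2), (5, 3), (6, 0), (6, 1), (6, 2), (6, 3), (7, 0), (7, 1), (7, 2), (7, 3)]
Unfold 4 (reflect across h@4): 32 holes -> [(0, 0), (0, 1), (0, 2), (0, 3), (1, 0), (1, 1), (1, 2), (1, 3), (2, 0), (2, 1), (2, 2), (2, 3), (3, 0), (3, 1), (3, 2), (3, 3), (4, 0), (4, 1), (4, 2), (4, 3), (5, 0), (5, 1), (5, 2), (5, 3), (6, 0), (6, 1), (6, 2), (6, 3), (7, 0), (7, 1), (7, 2), (7, 3)]
Holes: [(0, 0), (0, 1), (0, 2), (0, 3), (1, 0), (1, 1), (1, 2), (1, 3), (2, 0), (2, 1), (2, 2), (2, 3), (3, 0), (3, 1), (3, 2), (3, 3), (4, 0), (4, 1), (4, 2), (4, 3), (5, 0), (5, 1), (5, 2), (5, 3), (6, 0), (6, 1), (6, 2), (6, 3), (7, 0), (7, 1), (7, 2), (7, 3)]

Answer: yes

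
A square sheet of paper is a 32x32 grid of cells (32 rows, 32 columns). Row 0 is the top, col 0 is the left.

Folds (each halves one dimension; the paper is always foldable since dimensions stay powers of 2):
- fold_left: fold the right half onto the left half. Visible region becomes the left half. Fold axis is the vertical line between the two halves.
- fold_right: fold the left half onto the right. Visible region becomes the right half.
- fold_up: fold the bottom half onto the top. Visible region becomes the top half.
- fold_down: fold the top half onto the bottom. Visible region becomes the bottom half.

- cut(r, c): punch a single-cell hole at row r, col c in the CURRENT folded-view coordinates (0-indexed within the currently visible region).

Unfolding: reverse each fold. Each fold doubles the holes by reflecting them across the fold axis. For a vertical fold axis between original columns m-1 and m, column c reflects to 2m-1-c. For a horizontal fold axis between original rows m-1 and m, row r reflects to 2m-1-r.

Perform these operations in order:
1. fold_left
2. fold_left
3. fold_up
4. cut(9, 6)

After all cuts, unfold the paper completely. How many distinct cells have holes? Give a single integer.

Op 1 fold_left: fold axis v@16; visible region now rows[0,32) x cols[0,16) = 32x16
Op 2 fold_left: fold axis v@8; visible region now rows[0,32) x cols[0,8) = 32x8
Op 3 fold_up: fold axis h@16; visible region now rows[0,16) x cols[0,8) = 16x8
Op 4 cut(9, 6): punch at orig (9,6); cuts so far [(9, 6)]; region rows[0,16) x cols[0,8) = 16x8
Unfold 1 (reflect across h@16): 2 holes -> [(9, 6), (22, 6)]
Unfold 2 (reflect across v@8): 4 holes -> [(9, 6), (9, 9), (22, 6), (22, 9)]
Unfold 3 (reflect across v@16): 8 holes -> [(9, 6), (9, 9), (9, 22), (9, 25), (22, 6), (22, 9), (22, 22), (22, 25)]

Answer: 8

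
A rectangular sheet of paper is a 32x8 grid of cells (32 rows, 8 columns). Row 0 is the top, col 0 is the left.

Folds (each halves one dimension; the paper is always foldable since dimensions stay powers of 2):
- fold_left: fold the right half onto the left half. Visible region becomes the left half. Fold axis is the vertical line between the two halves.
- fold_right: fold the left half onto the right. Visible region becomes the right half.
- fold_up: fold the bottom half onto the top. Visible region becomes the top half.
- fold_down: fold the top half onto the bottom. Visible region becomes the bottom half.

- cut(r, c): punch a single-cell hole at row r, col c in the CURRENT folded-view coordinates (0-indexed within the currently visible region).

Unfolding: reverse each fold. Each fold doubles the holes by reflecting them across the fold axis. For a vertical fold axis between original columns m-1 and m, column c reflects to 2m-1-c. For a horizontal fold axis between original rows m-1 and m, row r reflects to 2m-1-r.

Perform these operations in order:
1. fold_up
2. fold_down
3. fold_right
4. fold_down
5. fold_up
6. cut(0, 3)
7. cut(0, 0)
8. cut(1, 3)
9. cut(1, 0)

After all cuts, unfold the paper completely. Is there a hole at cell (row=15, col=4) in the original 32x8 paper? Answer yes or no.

Op 1 fold_up: fold axis h@16; visible region now rows[0,16) x cols[0,8) = 16x8
Op 2 fold_down: fold axis h@8; visible region now rows[8,16) x cols[0,8) = 8x8
Op 3 fold_right: fold axis v@4; visible region now rows[8,16) x cols[4,8) = 8x4
Op 4 fold_down: fold axis h@12; visible region now rows[12,16) x cols[4,8) = 4x4
Op 5 fold_up: fold axis h@14; visible region now rows[12,14) x cols[4,8) = 2x4
Op 6 cut(0, 3): punch at orig (12,7); cuts so far [(12, 7)]; region rows[12,14) x cols[4,8) = 2x4
Op 7 cut(0, 0): punch at orig (12,4); cuts so far [(12, 4), (12, 7)]; region rows[12,14) x cols[4,8) = 2x4
Op 8 cut(1, 3): punch at orig (13,7); cuts so far [(12, 4), (12, 7), (13, 7)]; region rows[12,14) x cols[4,8) = 2x4
Op 9 cut(1, 0): punch at orig (13,4); cuts so far [(12, 4), (12, 7), (13, 4), (13, 7)]; region rows[12,14) x cols[4,8) = 2x4
Unfold 1 (reflect across h@14): 8 holes -> [(12, 4), (12, 7), (13, 4), (13, 7), (14, 4), (14, 7), (15, 4), (15, 7)]
Unfold 2 (reflect across h@12): 16 holes -> [(8, 4), (8, 7), (9, 4), (9, 7), (10, 4), (10, 7), (11, 4), (11, 7), (12, 4), (12, 7), (13, 4), (13, 7), (14, 4), (14, 7), (15, 4), (15, 7)]
Unfold 3 (reflect across v@4): 32 holes -> [(8, 0), (8, 3), (8, 4), (8, 7), (9, 0), (9, 3), (9, 4), (9, 7), (10, 0), (10, 3), (10, 4), (10, 7), (11, 0), (11, 3), (11, 4), (11, 7), (12, 0), (12, 3), (12, 4), (12, 7), (13, 0), (13, 3), (13, 4), (13, 7), (14, 0), (14, 3), (14, 4), (14, 7), (15, 0), (15, 3), (15, 4), (15, 7)]
Unfold 4 (reflect across h@8): 64 holes -> [(0, 0), (0, 3), (0, 4), (0, 7), (1, 0), (1, 3), (1, 4), (1, 7), (2, 0), (2, 3), (2, 4), (2, 7), (3, 0), (3, 3), (3, 4), (3, 7), (4, 0), (4, 3), (4, 4), (4, 7), (5, 0), (5, 3), (5, 4), (5, 7), (6, 0), (6, 3), (6, 4), (6, 7), (7, 0), (7, 3), (7, 4), (7, 7), (8, 0), (8, 3), (8, 4), (8, 7), (9, 0), (9, 3), (9, 4), (9, 7), (10, 0), (10, 3), (10, 4), (10, 7), (11, 0), (11, 3), (11, 4), (11, 7), (12, 0), (12, 3), (12, 4), (12, 7), (13, 0), (13, 3), (13, 4), (13, 7), (14, 0), (14, 3), (14, 4), (14, 7), (15, 0), (15, 3), (15, 4), (15, 7)]
Unfold 5 (reflect across h@16): 128 holes -> [(0, 0), (0, 3), (0, 4), (0, 7), (1, 0), (1, 3), (1, 4), (1, 7), (2, 0), (2, 3), (2, 4), (2, 7), (3, 0), (3, 3), (3, 4), (3, 7), (4, 0), (4, 3), (4, 4), (4, 7), (5, 0), (5, 3), (5, 4), (5, 7), (6, 0), (6, 3), (6, 4), (6, 7), (7, 0), (7, 3), (7, 4), (7, 7), (8, 0), (8, 3), (8, 4), (8, 7), (9, 0), (9, 3), (9, 4), (9, 7), (10, 0), (10, 3), (10, 4), (10, 7), (11, 0), (11, 3), (11, 4), (11, 7), (12, 0), (12, 3), (12, 4), (12, 7), (13, 0), (13, 3), (13, 4), (13, 7), (14, 0), (14, 3), (14, 4), (14, 7), (15, 0), (15, 3), (15, 4), (15, 7), (16, 0), (16, 3), (16, 4), (16, 7), (17, 0), (17, 3), (17, 4), (17, 7), (18, 0), (18, 3), (18, 4), (18, 7), (19, 0), (19, 3), (19, 4), (19, 7), (20, 0), (20, 3), (20, 4), (20, 7), (21, 0), (21, 3), (21, 4), (21, 7), (22, 0), (22, 3), (22, 4), (22, 7), (23, 0), (23, 3), (23, 4), (23, 7), (24, 0), (24, 3), (24, 4), (24, 7), (25, 0), (25, 3), (25, 4), (25, 7), (26, 0), (26, 3), (26, 4), (26, 7), (27, 0), (27, 3), (27, 4), (27, 7), (28, 0), (28, 3), (28, 4), (28, 7), (29, 0), (29, 3), (29, 4), (29, 7), (30, 0), (30, 3), (30, 4), (30, 7), (31, 0), (31, 3), (31, 4), (31, 7)]
Holes: [(0, 0), (0, 3), (0, 4), (0, 7), (1, 0), (1, 3), (1, 4), (1, 7), (2, 0), (2, 3), (2, 4), (2, 7), (3, 0), (3, 3), (3, 4), (3, 7), (4, 0), (4, 3), (4, 4), (4, 7), (5, 0), (5, 3), (5, 4), (5, 7), (6, 0), (6, 3), (6, 4), (6, 7), (7, 0), (7, 3), (7, 4), (7, 7), (8, 0), (8, 3), (8, 4), (8, 7), (9, 0), (9, 3), (9, 4), (9, 7), (10, 0), (10, 3), (10, 4), (10, 7), (11, 0), (11, 3), (11, 4), (11, 7), (12, 0), (12, 3), (12, 4), (12, 7), (13, 0), (13, 3), (13, 4), (13, 7), (14, 0), (14, 3), (14, 4), (14, 7), (15, 0), (15, 3), (15, 4), (15, 7), (16, 0), (16, 3), (16, 4), (16, 7), (17, 0), (17, 3), (17, 4), (17, 7), (18, 0), (18, 3), (18, 4), (18, 7), (19, 0), (19, 3), (19, 4), (19, 7), (20, 0), (20, 3), (20, 4), (20, 7), (21, 0), (21, 3), (21, 4), (21, 7), (22, 0), (22, 3), (22, 4), (22, 7), (23, 0), (23, 3), (23, 4), (23, 7), (24, 0), (24, 3), (24, 4), (24, 7), (25, 0), (25, 3), (25, 4), (25, 7), (26, 0), (26, 3), (26, 4), (26, 7), (27, 0), (27, 3), (27, 4), (27, 7), (28, 0), (28, 3), (28, 4), (28, 7), (29, 0), (29, 3), (29, 4), (29, 7), (30, 0), (30, 3), (30, 4), (30, 7), (31, 0), (31, 3), (31, 4), (31, 7)]

Answer: yes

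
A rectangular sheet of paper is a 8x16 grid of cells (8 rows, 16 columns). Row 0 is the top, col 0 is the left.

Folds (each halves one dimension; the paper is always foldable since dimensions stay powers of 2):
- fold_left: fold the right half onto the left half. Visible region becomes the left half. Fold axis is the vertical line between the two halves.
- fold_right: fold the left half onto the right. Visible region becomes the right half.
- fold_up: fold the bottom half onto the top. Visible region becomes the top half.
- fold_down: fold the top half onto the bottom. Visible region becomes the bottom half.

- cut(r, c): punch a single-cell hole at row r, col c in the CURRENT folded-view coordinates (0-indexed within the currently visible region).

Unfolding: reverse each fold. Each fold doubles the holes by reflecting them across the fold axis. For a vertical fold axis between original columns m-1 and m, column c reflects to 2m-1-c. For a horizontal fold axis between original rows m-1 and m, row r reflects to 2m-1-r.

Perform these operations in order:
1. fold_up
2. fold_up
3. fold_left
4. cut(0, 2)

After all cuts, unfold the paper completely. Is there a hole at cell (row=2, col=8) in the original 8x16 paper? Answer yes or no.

Op 1 fold_up: fold axis h@4; visible region now rows[0,4) x cols[0,16) = 4x16
Op 2 fold_up: fold axis h@2; visible region now rows[0,2) x cols[0,16) = 2x16
Op 3 fold_left: fold axis v@8; visible region now rows[0,2) x cols[0,8) = 2x8
Op 4 cut(0, 2): punch at orig (0,2); cuts so far [(0, 2)]; region rows[0,2) x cols[0,8) = 2x8
Unfold 1 (reflect across v@8): 2 holes -> [(0, 2), (0, 13)]
Unfold 2 (reflect across h@2): 4 holes -> [(0, 2), (0, 13), (3, 2), (3, 13)]
Unfold 3 (reflect across h@4): 8 holes -> [(0, 2), (0, 13), (3, 2), (3, 13), (4, 2), (4, 13), (7, 2), (7, 13)]
Holes: [(0, 2), (0, 13), (3, 2), (3, 13), (4, 2), (4, 13), (7, 2), (7, 13)]

Answer: no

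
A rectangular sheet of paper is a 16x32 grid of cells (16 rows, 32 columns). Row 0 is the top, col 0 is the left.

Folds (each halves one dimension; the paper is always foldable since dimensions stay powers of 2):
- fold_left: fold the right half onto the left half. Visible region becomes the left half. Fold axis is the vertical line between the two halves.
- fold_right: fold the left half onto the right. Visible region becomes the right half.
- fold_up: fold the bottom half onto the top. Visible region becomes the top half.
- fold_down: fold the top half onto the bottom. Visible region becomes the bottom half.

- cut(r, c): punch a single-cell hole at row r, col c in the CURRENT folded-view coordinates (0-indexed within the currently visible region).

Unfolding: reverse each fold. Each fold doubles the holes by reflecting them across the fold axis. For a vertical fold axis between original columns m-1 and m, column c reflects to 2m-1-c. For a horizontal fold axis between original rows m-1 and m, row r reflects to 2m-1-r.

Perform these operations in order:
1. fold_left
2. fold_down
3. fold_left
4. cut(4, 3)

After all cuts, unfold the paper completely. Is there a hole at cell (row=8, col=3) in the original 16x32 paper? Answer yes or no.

Answer: no

Derivation:
Op 1 fold_left: fold axis v@16; visible region now rows[0,16) x cols[0,16) = 16x16
Op 2 fold_down: fold axis h@8; visible region now rows[8,16) x cols[0,16) = 8x16
Op 3 fold_left: fold axis v@8; visible region now rows[8,16) x cols[0,8) = 8x8
Op 4 cut(4, 3): punch at orig (12,3); cuts so far [(12, 3)]; region rows[8,16) x cols[0,8) = 8x8
Unfold 1 (reflect across v@8): 2 holes -> [(12, 3), (12, 12)]
Unfold 2 (reflect across h@8): 4 holes -> [(3, 3), (3, 12), (12, 3), (12, 12)]
Unfold 3 (reflect across v@16): 8 holes -> [(3, 3), (3, 12), (3, 19), (3, 28), (12, 3), (12, 12), (12, 19), (12, 28)]
Holes: [(3, 3), (3, 12), (3, 19), (3, 28), (12, 3), (12, 12), (12, 19), (12, 28)]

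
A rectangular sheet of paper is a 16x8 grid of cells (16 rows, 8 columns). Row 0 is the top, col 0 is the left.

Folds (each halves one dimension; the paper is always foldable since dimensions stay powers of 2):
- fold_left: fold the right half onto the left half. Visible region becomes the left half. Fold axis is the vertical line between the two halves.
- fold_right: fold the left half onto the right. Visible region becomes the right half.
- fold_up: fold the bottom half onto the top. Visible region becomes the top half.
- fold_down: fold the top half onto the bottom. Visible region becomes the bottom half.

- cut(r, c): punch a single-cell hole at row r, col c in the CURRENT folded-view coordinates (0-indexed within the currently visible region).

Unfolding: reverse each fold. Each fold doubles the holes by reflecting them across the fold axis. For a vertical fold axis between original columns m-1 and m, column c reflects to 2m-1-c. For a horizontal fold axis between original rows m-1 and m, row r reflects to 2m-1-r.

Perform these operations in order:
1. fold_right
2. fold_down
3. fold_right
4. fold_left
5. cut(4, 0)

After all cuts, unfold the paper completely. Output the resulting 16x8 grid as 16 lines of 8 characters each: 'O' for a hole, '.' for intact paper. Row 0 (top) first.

Op 1 fold_right: fold axis v@4; visible region now rows[0,16) x cols[4,8) = 16x4
Op 2 fold_down: fold axis h@8; visible region now rows[8,16) x cols[4,8) = 8x4
Op 3 fold_right: fold axis v@6; visible region now rows[8,16) x cols[6,8) = 8x2
Op 4 fold_left: fold axis v@7; visible region now rows[8,16) x cols[6,7) = 8x1
Op 5 cut(4, 0): punch at orig (12,6); cuts so far [(12, 6)]; region rows[8,16) x cols[6,7) = 8x1
Unfold 1 (reflect across v@7): 2 holes -> [(12, 6), (12, 7)]
Unfold 2 (reflect across v@6): 4 holes -> [(12, 4), (12, 5), (12, 6), (12, 7)]
Unfold 3 (reflect across h@8): 8 holes -> [(3, 4), (3, 5), (3, 6), (3, 7), (12, 4), (12, 5), (12, 6), (12, 7)]
Unfold 4 (reflect across v@4): 16 holes -> [(3, 0), (3, 1), (3, 2), (3, 3), (3, 4), (3, 5), (3, 6), (3, 7), (12, 0), (12, 1), (12, 2), (12, 3), (12, 4), (12, 5), (12, 6), (12, 7)]

Answer: ........
........
........
OOOOOOOO
........
........
........
........
........
........
........
........
OOOOOOOO
........
........
........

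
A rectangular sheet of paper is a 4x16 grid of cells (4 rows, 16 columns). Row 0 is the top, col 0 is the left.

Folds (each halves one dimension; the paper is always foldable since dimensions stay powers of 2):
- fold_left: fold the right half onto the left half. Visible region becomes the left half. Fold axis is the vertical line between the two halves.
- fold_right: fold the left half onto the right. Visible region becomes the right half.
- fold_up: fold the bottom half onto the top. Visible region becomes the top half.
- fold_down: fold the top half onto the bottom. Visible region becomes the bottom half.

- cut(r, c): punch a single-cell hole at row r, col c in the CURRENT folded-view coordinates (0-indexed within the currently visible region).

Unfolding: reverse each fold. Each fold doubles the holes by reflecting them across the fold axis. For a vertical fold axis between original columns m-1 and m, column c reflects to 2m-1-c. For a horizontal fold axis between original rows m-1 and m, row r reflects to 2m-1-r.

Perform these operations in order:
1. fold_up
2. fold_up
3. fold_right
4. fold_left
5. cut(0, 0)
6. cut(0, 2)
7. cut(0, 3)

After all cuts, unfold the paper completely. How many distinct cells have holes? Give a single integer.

Op 1 fold_up: fold axis h@2; visible region now rows[0,2) x cols[0,16) = 2x16
Op 2 fold_up: fold axis h@1; visible region now rows[0,1) x cols[0,16) = 1x16
Op 3 fold_right: fold axis v@8; visible region now rows[0,1) x cols[8,16) = 1x8
Op 4 fold_left: fold axis v@12; visible region now rows[0,1) x cols[8,12) = 1x4
Op 5 cut(0, 0): punch at orig (0,8); cuts so far [(0, 8)]; region rows[0,1) x cols[8,12) = 1x4
Op 6 cut(0, 2): punch at orig (0,10); cuts so far [(0, 8), (0, 10)]; region rows[0,1) x cols[8,12) = 1x4
Op 7 cut(0, 3): punch at orig (0,11); cuts so far [(0, 8), (0, 10), (0, 11)]; region rows[0,1) x cols[8,12) = 1x4
Unfold 1 (reflect across v@12): 6 holes -> [(0, 8), (0, 10), (0, 11), (0, 12), (0, 13), (0, 15)]
Unfold 2 (reflect across v@8): 12 holes -> [(0, 0), (0, 2), (0, 3), (0, 4), (0, 5), (0, 7), (0, 8), (0, 10), (0, 11), (0, 12), (0, 13), (0, 15)]
Unfold 3 (reflect across h@1): 24 holes -> [(0, 0), (0, 2), (0, 3), (0, 4), (0, 5), (0, 7), (0, 8), (0, 10), (0, 11), (0, 12), (0, 13), (0, 15), (1, 0), (1, 2), (1, 3), (1, 4), (1, 5), (1, 7), (1, 8), (1, 10), (1, 11), (1, 12), (1, 13), (1, 15)]
Unfold 4 (reflect across h@2): 48 holes -> [(0, 0), (0, 2), (0, 3), (0, 4), (0, 5), (0, 7), (0, 8), (0, 10), (0, 11), (0, 12), (0, 13), (0, 15), (1, 0), (1, 2), (1, 3), (1, 4), (1, 5), (1, 7), (1, 8), (1, 10), (1, 11), (1, 12), (1, 13), (1, 15), (2, 0), (2, 2), (2, 3), (2, 4), (2, 5), (2, 7), (2, 8), (2, 10), (2, 11), (2, 12), (2, 13), (2, 15), (3, 0), (3, 2), (3, 3), (3, 4), (3, 5), (3, 7), (3, 8), (3, 10), (3, 11), (3, 12), (3, 13), (3, 15)]

Answer: 48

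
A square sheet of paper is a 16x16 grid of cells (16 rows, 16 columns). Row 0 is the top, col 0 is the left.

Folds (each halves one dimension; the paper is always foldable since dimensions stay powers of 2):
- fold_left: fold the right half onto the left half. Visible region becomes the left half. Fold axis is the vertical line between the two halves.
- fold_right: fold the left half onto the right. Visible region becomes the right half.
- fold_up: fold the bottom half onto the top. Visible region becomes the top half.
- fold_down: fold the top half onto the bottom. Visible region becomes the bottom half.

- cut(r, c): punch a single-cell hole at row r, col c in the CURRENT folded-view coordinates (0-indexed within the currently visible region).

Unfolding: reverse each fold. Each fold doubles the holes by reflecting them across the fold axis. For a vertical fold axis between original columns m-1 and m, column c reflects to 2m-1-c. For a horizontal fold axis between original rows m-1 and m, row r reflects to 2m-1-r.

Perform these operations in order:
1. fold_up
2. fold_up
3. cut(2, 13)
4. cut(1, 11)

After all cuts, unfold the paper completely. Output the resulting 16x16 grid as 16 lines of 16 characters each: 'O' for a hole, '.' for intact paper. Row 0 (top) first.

Op 1 fold_up: fold axis h@8; visible region now rows[0,8) x cols[0,16) = 8x16
Op 2 fold_up: fold axis h@4; visible region now rows[0,4) x cols[0,16) = 4x16
Op 3 cut(2, 13): punch at orig (2,13); cuts so far [(2, 13)]; region rows[0,4) x cols[0,16) = 4x16
Op 4 cut(1, 11): punch at orig (1,11); cuts so far [(1, 11), (2, 13)]; region rows[0,4) x cols[0,16) = 4x16
Unfold 1 (reflect across h@4): 4 holes -> [(1, 11), (2, 13), (5, 13), (6, 11)]
Unfold 2 (reflect across h@8): 8 holes -> [(1, 11), (2, 13), (5, 13), (6, 11), (9, 11), (10, 13), (13, 13), (14, 11)]

Answer: ................
...........O....
.............O..
................
................
.............O..
...........O....
................
................
...........O....
.............O..
................
................
.............O..
...........O....
................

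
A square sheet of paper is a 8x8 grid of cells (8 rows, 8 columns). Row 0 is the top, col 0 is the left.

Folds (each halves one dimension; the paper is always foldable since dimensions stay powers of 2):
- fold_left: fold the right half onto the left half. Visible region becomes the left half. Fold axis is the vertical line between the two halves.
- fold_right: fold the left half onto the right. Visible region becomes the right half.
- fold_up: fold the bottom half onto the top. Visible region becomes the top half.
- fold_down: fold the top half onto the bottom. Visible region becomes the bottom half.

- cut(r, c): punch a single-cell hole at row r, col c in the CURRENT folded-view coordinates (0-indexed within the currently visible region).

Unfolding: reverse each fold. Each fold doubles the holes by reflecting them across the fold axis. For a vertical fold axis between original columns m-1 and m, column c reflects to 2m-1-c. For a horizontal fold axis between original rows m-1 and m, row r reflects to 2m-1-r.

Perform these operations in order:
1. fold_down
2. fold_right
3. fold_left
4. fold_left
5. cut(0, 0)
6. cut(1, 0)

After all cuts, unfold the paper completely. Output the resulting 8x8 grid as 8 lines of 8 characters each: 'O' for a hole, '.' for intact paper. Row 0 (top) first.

Answer: ........
........
OOOOOOOO
OOOOOOOO
OOOOOOOO
OOOOOOOO
........
........

Derivation:
Op 1 fold_down: fold axis h@4; visible region now rows[4,8) x cols[0,8) = 4x8
Op 2 fold_right: fold axis v@4; visible region now rows[4,8) x cols[4,8) = 4x4
Op 3 fold_left: fold axis v@6; visible region now rows[4,8) x cols[4,6) = 4x2
Op 4 fold_left: fold axis v@5; visible region now rows[4,8) x cols[4,5) = 4x1
Op 5 cut(0, 0): punch at orig (4,4); cuts so far [(4, 4)]; region rows[4,8) x cols[4,5) = 4x1
Op 6 cut(1, 0): punch at orig (5,4); cuts so far [(4, 4), (5, 4)]; region rows[4,8) x cols[4,5) = 4x1
Unfold 1 (reflect across v@5): 4 holes -> [(4, 4), (4, 5), (5, 4), (5, 5)]
Unfold 2 (reflect across v@6): 8 holes -> [(4, 4), (4, 5), (4, 6), (4, 7), (5, 4), (5, 5), (5, 6), (5, 7)]
Unfold 3 (reflect across v@4): 16 holes -> [(4, 0), (4, 1), (4, 2), (4, 3), (4, 4), (4, 5), (4, 6), (4, 7), (5, 0), (5, 1), (5, 2), (5, 3), (5, 4), (5, 5), (5, 6), (5, 7)]
Unfold 4 (reflect across h@4): 32 holes -> [(2, 0), (2, 1), (2, 2), (2, 3), (2, 4), (2, 5), (2, 6), (2, 7), (3, 0), (3, 1), (3, 2), (3, 3), (3, 4), (3, 5), (3, 6), (3, 7), (4, 0), (4, 1), (4, 2), (4, 3), (4, 4), (4, 5), (4, 6), (4, 7), (5, 0), (5, 1), (5, 2), (5, 3), (5, 4), (5, 5), (5, 6), (5, 7)]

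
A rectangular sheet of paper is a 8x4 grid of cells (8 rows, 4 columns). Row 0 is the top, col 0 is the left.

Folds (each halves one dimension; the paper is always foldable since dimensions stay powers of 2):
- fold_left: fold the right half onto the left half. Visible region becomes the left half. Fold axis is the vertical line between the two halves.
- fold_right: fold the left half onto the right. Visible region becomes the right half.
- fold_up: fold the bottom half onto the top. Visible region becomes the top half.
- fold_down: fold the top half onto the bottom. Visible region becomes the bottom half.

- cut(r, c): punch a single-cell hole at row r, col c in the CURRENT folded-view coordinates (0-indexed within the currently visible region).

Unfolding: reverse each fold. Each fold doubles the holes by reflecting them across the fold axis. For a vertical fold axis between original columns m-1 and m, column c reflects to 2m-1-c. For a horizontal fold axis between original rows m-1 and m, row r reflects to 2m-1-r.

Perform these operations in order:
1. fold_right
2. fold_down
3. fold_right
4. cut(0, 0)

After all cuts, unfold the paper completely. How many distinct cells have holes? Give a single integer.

Answer: 8

Derivation:
Op 1 fold_right: fold axis v@2; visible region now rows[0,8) x cols[2,4) = 8x2
Op 2 fold_down: fold axis h@4; visible region now rows[4,8) x cols[2,4) = 4x2
Op 3 fold_right: fold axis v@3; visible region now rows[4,8) x cols[3,4) = 4x1
Op 4 cut(0, 0): punch at orig (4,3); cuts so far [(4, 3)]; region rows[4,8) x cols[3,4) = 4x1
Unfold 1 (reflect across v@3): 2 holes -> [(4, 2), (4, 3)]
Unfold 2 (reflect across h@4): 4 holes -> [(3, 2), (3, 3), (4, 2), (4, 3)]
Unfold 3 (reflect across v@2): 8 holes -> [(3, 0), (3, 1), (3, 2), (3, 3), (4, 0), (4, 1), (4, 2), (4, 3)]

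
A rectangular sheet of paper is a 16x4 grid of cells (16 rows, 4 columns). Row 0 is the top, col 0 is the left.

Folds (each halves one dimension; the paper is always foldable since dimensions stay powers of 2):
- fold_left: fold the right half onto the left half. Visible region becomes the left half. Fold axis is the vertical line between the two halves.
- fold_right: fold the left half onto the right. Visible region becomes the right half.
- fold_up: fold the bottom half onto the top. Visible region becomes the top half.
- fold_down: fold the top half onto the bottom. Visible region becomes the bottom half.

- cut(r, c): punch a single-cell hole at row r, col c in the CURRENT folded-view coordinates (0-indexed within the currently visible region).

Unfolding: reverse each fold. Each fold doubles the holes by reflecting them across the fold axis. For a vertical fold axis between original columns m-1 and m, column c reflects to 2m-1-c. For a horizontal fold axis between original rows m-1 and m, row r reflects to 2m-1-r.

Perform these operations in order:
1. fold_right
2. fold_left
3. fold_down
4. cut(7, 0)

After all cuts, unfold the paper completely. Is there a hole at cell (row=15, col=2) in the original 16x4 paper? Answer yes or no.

Answer: yes

Derivation:
Op 1 fold_right: fold axis v@2; visible region now rows[0,16) x cols[2,4) = 16x2
Op 2 fold_left: fold axis v@3; visible region now rows[0,16) x cols[2,3) = 16x1
Op 3 fold_down: fold axis h@8; visible region now rows[8,16) x cols[2,3) = 8x1
Op 4 cut(7, 0): punch at orig (15,2); cuts so far [(15, 2)]; region rows[8,16) x cols[2,3) = 8x1
Unfold 1 (reflect across h@8): 2 holes -> [(0, 2), (15, 2)]
Unfold 2 (reflect across v@3): 4 holes -> [(0, 2), (0, 3), (15, 2), (15, 3)]
Unfold 3 (reflect across v@2): 8 holes -> [(0, 0), (0, 1), (0, 2), (0, 3), (15, 0), (15, 1), (15, 2), (15, 3)]
Holes: [(0, 0), (0, 1), (0, 2), (0, 3), (15, 0), (15, 1), (15, 2), (15, 3)]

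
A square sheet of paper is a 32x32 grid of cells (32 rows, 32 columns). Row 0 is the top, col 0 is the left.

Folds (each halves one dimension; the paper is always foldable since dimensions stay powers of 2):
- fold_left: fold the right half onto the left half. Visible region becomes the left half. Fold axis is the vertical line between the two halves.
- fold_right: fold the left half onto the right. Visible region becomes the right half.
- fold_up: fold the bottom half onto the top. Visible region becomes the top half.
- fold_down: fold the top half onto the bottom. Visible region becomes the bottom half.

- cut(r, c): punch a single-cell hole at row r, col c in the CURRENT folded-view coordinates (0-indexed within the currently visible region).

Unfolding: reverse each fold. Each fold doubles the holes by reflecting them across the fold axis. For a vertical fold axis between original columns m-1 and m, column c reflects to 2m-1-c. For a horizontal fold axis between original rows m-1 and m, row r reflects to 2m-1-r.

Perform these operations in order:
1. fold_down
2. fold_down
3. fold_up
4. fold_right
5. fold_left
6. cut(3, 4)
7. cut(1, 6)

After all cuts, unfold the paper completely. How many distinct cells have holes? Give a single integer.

Op 1 fold_down: fold axis h@16; visible region now rows[16,32) x cols[0,32) = 16x32
Op 2 fold_down: fold axis h@24; visible region now rows[24,32) x cols[0,32) = 8x32
Op 3 fold_up: fold axis h@28; visible region now rows[24,28) x cols[0,32) = 4x32
Op 4 fold_right: fold axis v@16; visible region now rows[24,28) x cols[16,32) = 4x16
Op 5 fold_left: fold axis v@24; visible region now rows[24,28) x cols[16,24) = 4x8
Op 6 cut(3, 4): punch at orig (27,20); cuts so far [(27, 20)]; region rows[24,28) x cols[16,24) = 4x8
Op 7 cut(1, 6): punch at orig (25,22); cuts so far [(25, 22), (27, 20)]; region rows[24,28) x cols[16,24) = 4x8
Unfold 1 (reflect across v@24): 4 holes -> [(25, 22), (25, 25), (27, 20), (27, 27)]
Unfold 2 (reflect across v@16): 8 holes -> [(25, 6), (25, 9), (25, 22), (25, 25), (27, 4), (27, 11), (27, 20), (27, 27)]
Unfold 3 (reflect across h@28): 16 holes -> [(25, 6), (25, 9), (25, 22), (25, 25), (27, 4), (27, 11), (27, 20), (27, 27), (28, 4), (28, 11), (28, 20), (28, 27), (30, 6), (30, 9), (30, 22), (30, 25)]
Unfold 4 (reflect across h@24): 32 holes -> [(17, 6), (17, 9), (17, 22), (17, 25), (19, 4), (19, 11), (19, 20), (19, 27), (20, 4), (20, 11), (20, 20), (20, 27), (22, 6), (22, 9), (22, 22), (22, 25), (25, 6), (25, 9), (25, 22), (25, 25), (27, 4), (27, 11), (27, 20), (27, 27), (28, 4), (28, 11), (28, 20), (28, 27), (30, 6), (30, 9), (30, 22), (30, 25)]
Unfold 5 (reflect across h@16): 64 holes -> [(1, 6), (1, 9), (1, 22), (1, 25), (3, 4), (3, 11), (3, 20), (3, 27), (4, 4), (4, 11), (4, 20), (4, 27), (6, 6), (6, 9), (6, 22), (6, 25), (9, 6), (9, 9), (9, 22), (9, 25), (11, 4), (11, 11), (11, 20), (11, 27), (12, 4), (12, 11), (12, 20), (12, 27), (14, 6), (14, 9), (14, 22), (14, 25), (17, 6), (17, 9), (17, 22), (17, 25), (19, 4), (19, 11), (19, 20), (19, 27), (20, 4), (20, 11), (20, 20), (20, 27), (22, 6), (22, 9), (22, 22), (22, 25), (25, 6), (25, 9), (25, 22), (25, 25), (27, 4), (27, 11), (27, 20), (27, 27), (28, 4), (28, 11), (28, 20), (28, 27), (30, 6), (30, 9), (30, 22), (30, 25)]

Answer: 64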